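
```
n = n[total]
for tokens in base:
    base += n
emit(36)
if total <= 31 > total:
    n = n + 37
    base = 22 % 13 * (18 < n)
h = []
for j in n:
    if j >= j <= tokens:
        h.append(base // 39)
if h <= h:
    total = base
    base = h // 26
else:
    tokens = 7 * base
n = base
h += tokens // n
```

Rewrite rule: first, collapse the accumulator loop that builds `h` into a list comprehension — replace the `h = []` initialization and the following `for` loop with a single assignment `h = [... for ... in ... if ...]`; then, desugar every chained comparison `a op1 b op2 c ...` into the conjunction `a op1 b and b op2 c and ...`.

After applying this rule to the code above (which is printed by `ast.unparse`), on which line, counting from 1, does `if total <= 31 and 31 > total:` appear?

Transformed code:
n = n[total]
for tokens in base:
    base += n
emit(36)
if total <= 31 and 31 > total:
    n = n + 37
    base = 22 % 13 * (18 < n)
h = [base // 39 for j in n if j >= j and j <= tokens]
if h <= h:
    total = base
    base = h // 26
else:
    tokens = 7 * base
n = base
h += tokens // n

5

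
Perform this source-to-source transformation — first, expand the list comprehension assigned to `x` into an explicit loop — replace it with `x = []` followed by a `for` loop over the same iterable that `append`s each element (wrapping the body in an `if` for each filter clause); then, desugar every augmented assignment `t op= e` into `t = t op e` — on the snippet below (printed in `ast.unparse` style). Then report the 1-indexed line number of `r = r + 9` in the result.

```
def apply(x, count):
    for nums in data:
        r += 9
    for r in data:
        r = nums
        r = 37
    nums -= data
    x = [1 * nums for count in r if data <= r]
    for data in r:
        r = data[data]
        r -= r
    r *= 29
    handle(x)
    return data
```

Transformed code:
def apply(x, count):
    for nums in data:
        r = r + 9
    for r in data:
        r = nums
        r = 37
    nums = nums - data
    x = []
    for count in r:
        if data <= r:
            x.append(1 * nums)
    for data in r:
        r = data[data]
        r = r - r
    r = r * 29
    handle(x)
    return data

3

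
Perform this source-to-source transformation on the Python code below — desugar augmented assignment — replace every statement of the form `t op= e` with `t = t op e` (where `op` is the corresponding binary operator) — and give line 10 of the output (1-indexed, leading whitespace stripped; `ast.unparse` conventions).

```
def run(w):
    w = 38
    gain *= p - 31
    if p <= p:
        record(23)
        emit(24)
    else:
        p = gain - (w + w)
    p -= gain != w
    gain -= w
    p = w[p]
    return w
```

Transformed code:
def run(w):
    w = 38
    gain = gain * (p - 31)
    if p <= p:
        record(23)
        emit(24)
    else:
        p = gain - (w + w)
    p = p - (gain != w)
    gain = gain - w
    p = w[p]
    return w

gain = gain - w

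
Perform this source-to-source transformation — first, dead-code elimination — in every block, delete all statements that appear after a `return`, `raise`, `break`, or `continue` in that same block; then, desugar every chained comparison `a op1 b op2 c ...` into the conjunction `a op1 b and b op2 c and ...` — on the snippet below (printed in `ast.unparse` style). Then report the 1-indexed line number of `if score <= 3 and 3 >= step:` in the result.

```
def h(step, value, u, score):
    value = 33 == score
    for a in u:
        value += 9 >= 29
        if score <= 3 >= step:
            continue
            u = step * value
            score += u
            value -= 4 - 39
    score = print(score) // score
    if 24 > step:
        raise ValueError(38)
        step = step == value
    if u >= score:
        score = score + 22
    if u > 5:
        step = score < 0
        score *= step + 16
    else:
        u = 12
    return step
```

5

Transformed code:
def h(step, value, u, score):
    value = 33 == score
    for a in u:
        value += 9 >= 29
        if score <= 3 and 3 >= step:
            continue
    score = print(score) // score
    if 24 > step:
        raise ValueError(38)
    if u >= score:
        score = score + 22
    if u > 5:
        step = score < 0
        score *= step + 16
    else:
        u = 12
    return step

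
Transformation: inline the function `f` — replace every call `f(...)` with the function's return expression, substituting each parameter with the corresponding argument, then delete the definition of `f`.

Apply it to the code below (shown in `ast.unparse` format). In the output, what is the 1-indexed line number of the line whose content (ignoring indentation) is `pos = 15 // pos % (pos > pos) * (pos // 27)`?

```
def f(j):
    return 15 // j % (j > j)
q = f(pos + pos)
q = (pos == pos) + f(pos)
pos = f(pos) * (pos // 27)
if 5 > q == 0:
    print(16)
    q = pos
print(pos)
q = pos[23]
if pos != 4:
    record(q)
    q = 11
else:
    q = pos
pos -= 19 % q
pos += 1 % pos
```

Transformed code:
q = 15 // (pos + pos) % (pos + pos > pos + pos)
q = (pos == pos) + 15 // pos % (pos > pos)
pos = 15 // pos % (pos > pos) * (pos // 27)
if 5 > q == 0:
    print(16)
    q = pos
print(pos)
q = pos[23]
if pos != 4:
    record(q)
    q = 11
else:
    q = pos
pos -= 19 % q
pos += 1 % pos

3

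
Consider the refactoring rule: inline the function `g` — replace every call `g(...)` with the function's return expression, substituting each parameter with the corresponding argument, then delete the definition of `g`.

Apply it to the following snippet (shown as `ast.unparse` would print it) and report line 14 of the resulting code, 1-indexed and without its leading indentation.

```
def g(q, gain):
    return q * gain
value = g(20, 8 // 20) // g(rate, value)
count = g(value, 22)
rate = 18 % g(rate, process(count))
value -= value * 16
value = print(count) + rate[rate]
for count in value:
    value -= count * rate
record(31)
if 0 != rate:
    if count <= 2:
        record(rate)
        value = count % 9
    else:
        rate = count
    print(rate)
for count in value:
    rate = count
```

Transformed code:
value = 20 * (8 // 20) // (rate * value)
count = value * 22
rate = 18 % (rate * process(count))
value -= value * 16
value = print(count) + rate[rate]
for count in value:
    value -= count * rate
record(31)
if 0 != rate:
    if count <= 2:
        record(rate)
        value = count % 9
    else:
        rate = count
    print(rate)
for count in value:
    rate = count

rate = count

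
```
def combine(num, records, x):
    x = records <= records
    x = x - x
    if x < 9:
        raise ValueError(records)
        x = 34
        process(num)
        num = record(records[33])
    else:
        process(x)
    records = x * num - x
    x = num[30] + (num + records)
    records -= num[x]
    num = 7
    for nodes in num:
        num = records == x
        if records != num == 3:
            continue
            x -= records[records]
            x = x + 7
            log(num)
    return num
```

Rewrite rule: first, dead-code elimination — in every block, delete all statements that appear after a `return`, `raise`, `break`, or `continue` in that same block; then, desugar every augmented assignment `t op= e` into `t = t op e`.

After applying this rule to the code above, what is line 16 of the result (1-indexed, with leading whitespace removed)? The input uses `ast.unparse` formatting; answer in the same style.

return num

Transformed code:
def combine(num, records, x):
    x = records <= records
    x = x - x
    if x < 9:
        raise ValueError(records)
    else:
        process(x)
    records = x * num - x
    x = num[30] + (num + records)
    records = records - num[x]
    num = 7
    for nodes in num:
        num = records == x
        if records != num == 3:
            continue
    return num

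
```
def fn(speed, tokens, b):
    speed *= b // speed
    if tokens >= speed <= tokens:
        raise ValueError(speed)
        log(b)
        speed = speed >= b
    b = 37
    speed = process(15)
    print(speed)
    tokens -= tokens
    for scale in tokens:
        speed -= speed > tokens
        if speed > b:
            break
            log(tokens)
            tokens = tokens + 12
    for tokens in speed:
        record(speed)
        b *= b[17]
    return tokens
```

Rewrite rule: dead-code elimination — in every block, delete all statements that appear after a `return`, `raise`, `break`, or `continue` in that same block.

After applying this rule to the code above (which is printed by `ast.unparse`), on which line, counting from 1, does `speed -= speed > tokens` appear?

10

Transformed code:
def fn(speed, tokens, b):
    speed *= b // speed
    if tokens >= speed <= tokens:
        raise ValueError(speed)
    b = 37
    speed = process(15)
    print(speed)
    tokens -= tokens
    for scale in tokens:
        speed -= speed > tokens
        if speed > b:
            break
    for tokens in speed:
        record(speed)
        b *= b[17]
    return tokens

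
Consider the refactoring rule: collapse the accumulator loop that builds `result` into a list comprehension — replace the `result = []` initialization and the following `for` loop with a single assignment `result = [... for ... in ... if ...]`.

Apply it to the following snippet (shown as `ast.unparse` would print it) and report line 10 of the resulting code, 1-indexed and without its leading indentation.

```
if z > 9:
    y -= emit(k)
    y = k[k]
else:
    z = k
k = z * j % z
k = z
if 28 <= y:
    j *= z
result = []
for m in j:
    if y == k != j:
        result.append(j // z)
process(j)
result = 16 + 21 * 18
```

Transformed code:
if z > 9:
    y -= emit(k)
    y = k[k]
else:
    z = k
k = z * j % z
k = z
if 28 <= y:
    j *= z
result = [j // z for m in j if y == k != j]
process(j)
result = 16 + 21 * 18

result = [j // z for m in j if y == k != j]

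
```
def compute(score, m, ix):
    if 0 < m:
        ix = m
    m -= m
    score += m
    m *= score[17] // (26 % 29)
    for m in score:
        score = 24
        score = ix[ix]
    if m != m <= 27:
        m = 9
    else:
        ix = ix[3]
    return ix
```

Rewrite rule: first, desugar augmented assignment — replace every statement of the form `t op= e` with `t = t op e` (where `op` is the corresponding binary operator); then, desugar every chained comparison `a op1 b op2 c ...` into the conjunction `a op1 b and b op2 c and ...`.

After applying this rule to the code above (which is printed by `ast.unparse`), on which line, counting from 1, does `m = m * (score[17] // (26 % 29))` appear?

Transformed code:
def compute(score, m, ix):
    if 0 < m:
        ix = m
    m = m - m
    score = score + m
    m = m * (score[17] // (26 % 29))
    for m in score:
        score = 24
        score = ix[ix]
    if m != m and m <= 27:
        m = 9
    else:
        ix = ix[3]
    return ix

6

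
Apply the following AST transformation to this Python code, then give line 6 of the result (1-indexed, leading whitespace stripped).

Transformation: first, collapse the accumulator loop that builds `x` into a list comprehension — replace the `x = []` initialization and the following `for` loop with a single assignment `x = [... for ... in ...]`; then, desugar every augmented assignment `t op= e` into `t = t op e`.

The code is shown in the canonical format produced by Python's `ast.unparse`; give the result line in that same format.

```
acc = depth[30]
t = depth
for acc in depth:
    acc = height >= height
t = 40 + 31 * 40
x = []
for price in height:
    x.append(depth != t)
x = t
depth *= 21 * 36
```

Transformed code:
acc = depth[30]
t = depth
for acc in depth:
    acc = height >= height
t = 40 + 31 * 40
x = [depth != t for price in height]
x = t
depth = depth * (21 * 36)

x = [depth != t for price in height]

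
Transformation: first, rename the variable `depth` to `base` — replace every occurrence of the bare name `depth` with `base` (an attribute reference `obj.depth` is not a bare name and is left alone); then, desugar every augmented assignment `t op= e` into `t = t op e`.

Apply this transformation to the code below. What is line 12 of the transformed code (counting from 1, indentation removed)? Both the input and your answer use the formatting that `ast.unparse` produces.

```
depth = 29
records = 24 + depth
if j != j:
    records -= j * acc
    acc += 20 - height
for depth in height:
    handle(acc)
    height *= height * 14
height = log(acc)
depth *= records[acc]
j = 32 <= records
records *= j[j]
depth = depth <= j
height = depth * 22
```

Transformed code:
base = 29
records = 24 + base
if j != j:
    records = records - j * acc
    acc = acc + (20 - height)
for base in height:
    handle(acc)
    height = height * (height * 14)
height = log(acc)
base = base * records[acc]
j = 32 <= records
records = records * j[j]
base = base <= j
height = base * 22

records = records * j[j]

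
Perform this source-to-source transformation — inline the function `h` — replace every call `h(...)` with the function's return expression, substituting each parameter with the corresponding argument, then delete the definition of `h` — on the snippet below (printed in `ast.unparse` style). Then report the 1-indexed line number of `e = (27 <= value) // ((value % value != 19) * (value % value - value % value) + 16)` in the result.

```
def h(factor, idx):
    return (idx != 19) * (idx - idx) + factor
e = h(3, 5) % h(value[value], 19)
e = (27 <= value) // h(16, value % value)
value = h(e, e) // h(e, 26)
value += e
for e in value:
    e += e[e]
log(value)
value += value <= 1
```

2

Transformed code:
e = ((5 != 19) * (5 - 5) + 3) % ((19 != 19) * (19 - 19) + value[value])
e = (27 <= value) // ((value % value != 19) * (value % value - value % value) + 16)
value = ((e != 19) * (e - e) + e) // ((26 != 19) * (26 - 26) + e)
value += e
for e in value:
    e += e[e]
log(value)
value += value <= 1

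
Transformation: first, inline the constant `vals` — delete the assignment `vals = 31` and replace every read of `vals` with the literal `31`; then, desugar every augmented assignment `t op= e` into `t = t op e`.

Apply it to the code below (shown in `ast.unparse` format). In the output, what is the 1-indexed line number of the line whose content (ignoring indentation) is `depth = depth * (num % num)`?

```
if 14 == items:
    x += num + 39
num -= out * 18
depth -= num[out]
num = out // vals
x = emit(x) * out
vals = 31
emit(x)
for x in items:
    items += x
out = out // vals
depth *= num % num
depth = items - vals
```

Transformed code:
if 14 == items:
    x = x + (num + 39)
num = num - out * 18
depth = depth - num[out]
num = out // 31
x = emit(x) * out
emit(x)
for x in items:
    items = items + x
out = out // 31
depth = depth * (num % num)
depth = items - 31

11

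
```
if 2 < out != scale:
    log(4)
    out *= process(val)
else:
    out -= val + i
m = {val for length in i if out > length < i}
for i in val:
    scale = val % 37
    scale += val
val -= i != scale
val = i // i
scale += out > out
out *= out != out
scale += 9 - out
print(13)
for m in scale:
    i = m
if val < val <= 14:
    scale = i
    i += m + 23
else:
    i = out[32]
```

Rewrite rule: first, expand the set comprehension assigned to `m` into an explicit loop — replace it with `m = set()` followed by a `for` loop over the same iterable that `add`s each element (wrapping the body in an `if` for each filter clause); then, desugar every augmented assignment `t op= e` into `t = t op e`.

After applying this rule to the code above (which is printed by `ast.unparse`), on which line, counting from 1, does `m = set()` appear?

Transformed code:
if 2 < out != scale:
    log(4)
    out = out * process(val)
else:
    out = out - (val + i)
m = set()
for length in i:
    if out > length < i:
        m.add(val)
for i in val:
    scale = val % 37
    scale = scale + val
val = val - (i != scale)
val = i // i
scale = scale + (out > out)
out = out * (out != out)
scale = scale + (9 - out)
print(13)
for m in scale:
    i = m
if val < val <= 14:
    scale = i
    i = i + (m + 23)
else:
    i = out[32]

6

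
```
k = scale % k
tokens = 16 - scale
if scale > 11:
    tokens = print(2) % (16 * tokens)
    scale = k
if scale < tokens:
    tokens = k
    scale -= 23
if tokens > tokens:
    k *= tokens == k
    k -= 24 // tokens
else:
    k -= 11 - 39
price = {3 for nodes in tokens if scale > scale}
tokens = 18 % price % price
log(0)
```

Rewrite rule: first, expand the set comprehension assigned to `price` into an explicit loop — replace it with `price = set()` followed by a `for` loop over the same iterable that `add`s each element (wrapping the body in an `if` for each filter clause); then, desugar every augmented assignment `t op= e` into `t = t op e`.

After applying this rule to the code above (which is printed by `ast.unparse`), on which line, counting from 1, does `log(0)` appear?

Transformed code:
k = scale % k
tokens = 16 - scale
if scale > 11:
    tokens = print(2) % (16 * tokens)
    scale = k
if scale < tokens:
    tokens = k
    scale = scale - 23
if tokens > tokens:
    k = k * (tokens == k)
    k = k - 24 // tokens
else:
    k = k - (11 - 39)
price = set()
for nodes in tokens:
    if scale > scale:
        price.add(3)
tokens = 18 % price % price
log(0)

19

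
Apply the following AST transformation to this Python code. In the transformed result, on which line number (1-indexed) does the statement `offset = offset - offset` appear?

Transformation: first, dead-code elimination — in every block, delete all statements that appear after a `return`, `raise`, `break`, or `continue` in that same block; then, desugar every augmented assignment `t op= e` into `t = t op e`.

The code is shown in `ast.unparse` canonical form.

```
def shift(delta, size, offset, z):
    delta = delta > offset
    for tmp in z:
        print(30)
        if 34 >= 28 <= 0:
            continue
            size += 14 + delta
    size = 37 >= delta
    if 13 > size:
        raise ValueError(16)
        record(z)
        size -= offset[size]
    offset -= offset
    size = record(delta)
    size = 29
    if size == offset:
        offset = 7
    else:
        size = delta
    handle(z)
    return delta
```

10

Transformed code:
def shift(delta, size, offset, z):
    delta = delta > offset
    for tmp in z:
        print(30)
        if 34 >= 28 <= 0:
            continue
    size = 37 >= delta
    if 13 > size:
        raise ValueError(16)
    offset = offset - offset
    size = record(delta)
    size = 29
    if size == offset:
        offset = 7
    else:
        size = delta
    handle(z)
    return delta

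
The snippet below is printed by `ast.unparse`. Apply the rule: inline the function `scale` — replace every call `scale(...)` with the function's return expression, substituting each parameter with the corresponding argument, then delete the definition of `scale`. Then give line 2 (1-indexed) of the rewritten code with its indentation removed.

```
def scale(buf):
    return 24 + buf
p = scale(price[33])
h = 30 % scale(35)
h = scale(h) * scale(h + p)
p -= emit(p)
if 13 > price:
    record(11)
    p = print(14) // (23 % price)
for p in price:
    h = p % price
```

h = 30 % (24 + 35)

Transformed code:
p = 24 + price[33]
h = 30 % (24 + 35)
h = (24 + h) * (24 + (h + p))
p -= emit(p)
if 13 > price:
    record(11)
    p = print(14) // (23 % price)
for p in price:
    h = p % price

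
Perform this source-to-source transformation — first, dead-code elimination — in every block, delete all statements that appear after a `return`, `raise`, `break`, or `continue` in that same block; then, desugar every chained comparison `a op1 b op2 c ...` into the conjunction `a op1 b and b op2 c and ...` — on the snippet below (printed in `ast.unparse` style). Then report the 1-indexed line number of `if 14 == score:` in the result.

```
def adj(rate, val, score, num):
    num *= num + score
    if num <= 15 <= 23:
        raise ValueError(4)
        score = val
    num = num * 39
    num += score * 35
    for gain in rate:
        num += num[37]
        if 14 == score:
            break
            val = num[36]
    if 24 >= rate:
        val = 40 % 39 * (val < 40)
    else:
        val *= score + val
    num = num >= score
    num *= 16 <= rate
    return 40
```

9

Transformed code:
def adj(rate, val, score, num):
    num *= num + score
    if num <= 15 and 15 <= 23:
        raise ValueError(4)
    num = num * 39
    num += score * 35
    for gain in rate:
        num += num[37]
        if 14 == score:
            break
    if 24 >= rate:
        val = 40 % 39 * (val < 40)
    else:
        val *= score + val
    num = num >= score
    num *= 16 <= rate
    return 40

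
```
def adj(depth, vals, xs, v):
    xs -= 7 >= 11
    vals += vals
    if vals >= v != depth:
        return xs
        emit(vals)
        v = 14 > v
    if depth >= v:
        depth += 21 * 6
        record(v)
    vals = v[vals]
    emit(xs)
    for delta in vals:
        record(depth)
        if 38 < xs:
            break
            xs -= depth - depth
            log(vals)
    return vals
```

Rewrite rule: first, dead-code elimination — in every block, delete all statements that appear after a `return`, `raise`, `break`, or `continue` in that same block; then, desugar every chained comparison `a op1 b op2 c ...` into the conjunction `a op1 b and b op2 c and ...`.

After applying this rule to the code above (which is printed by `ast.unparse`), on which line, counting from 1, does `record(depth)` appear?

12

Transformed code:
def adj(depth, vals, xs, v):
    xs -= 7 >= 11
    vals += vals
    if vals >= v and v != depth:
        return xs
    if depth >= v:
        depth += 21 * 6
        record(v)
    vals = v[vals]
    emit(xs)
    for delta in vals:
        record(depth)
        if 38 < xs:
            break
    return vals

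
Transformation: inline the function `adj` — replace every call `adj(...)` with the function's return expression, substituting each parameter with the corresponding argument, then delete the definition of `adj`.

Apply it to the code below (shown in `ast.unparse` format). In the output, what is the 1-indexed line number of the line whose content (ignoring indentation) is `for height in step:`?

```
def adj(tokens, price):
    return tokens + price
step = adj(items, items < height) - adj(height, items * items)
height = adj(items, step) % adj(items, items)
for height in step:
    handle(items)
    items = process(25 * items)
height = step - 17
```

3

Transformed code:
step = items + (items < height) - (height + items * items)
height = (items + step) % (items + items)
for height in step:
    handle(items)
    items = process(25 * items)
height = step - 17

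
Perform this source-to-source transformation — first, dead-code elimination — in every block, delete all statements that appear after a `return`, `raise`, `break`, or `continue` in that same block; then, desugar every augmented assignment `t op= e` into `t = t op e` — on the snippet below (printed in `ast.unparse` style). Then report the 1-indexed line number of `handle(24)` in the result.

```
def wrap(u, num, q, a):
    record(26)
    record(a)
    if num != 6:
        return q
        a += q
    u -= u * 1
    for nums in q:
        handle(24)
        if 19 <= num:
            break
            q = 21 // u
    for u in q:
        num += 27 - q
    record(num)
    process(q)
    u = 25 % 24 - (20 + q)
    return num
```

Transformed code:
def wrap(u, num, q, a):
    record(26)
    record(a)
    if num != 6:
        return q
    u = u - u * 1
    for nums in q:
        handle(24)
        if 19 <= num:
            break
    for u in q:
        num = num + (27 - q)
    record(num)
    process(q)
    u = 25 % 24 - (20 + q)
    return num

8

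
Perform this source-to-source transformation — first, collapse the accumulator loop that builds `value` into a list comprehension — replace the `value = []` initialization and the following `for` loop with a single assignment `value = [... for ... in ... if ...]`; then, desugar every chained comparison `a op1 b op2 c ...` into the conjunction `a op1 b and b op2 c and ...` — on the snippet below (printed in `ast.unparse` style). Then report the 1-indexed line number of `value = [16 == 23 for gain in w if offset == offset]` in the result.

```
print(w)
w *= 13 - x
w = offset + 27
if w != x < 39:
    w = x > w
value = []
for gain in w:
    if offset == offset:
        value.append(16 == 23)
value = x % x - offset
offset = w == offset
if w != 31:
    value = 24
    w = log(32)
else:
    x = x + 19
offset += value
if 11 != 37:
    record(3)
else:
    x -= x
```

Transformed code:
print(w)
w *= 13 - x
w = offset + 27
if w != x and x < 39:
    w = x > w
value = [16 == 23 for gain in w if offset == offset]
value = x % x - offset
offset = w == offset
if w != 31:
    value = 24
    w = log(32)
else:
    x = x + 19
offset += value
if 11 != 37:
    record(3)
else:
    x -= x

6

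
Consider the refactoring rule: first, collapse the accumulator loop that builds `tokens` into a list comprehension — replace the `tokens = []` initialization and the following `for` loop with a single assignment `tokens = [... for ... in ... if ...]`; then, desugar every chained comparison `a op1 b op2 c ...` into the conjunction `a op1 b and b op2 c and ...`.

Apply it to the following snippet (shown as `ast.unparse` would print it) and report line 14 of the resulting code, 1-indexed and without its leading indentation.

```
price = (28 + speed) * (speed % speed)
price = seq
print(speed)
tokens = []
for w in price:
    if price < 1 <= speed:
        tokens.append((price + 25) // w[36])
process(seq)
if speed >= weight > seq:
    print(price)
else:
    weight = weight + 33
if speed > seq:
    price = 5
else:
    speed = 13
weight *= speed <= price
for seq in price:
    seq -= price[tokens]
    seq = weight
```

weight *= speed <= price

Transformed code:
price = (28 + speed) * (speed % speed)
price = seq
print(speed)
tokens = [(price + 25) // w[36] for w in price if price < 1 and 1 <= speed]
process(seq)
if speed >= weight and weight > seq:
    print(price)
else:
    weight = weight + 33
if speed > seq:
    price = 5
else:
    speed = 13
weight *= speed <= price
for seq in price:
    seq -= price[tokens]
    seq = weight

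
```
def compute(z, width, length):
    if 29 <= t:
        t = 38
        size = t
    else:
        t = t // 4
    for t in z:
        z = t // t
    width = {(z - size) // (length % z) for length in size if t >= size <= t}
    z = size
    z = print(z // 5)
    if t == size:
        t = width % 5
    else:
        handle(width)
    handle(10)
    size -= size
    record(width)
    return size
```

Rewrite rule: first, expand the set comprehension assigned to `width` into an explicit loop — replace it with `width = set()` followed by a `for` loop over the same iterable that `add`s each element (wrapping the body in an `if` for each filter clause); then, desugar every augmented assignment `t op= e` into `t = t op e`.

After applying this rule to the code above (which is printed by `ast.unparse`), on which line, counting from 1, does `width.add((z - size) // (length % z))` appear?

12

Transformed code:
def compute(z, width, length):
    if 29 <= t:
        t = 38
        size = t
    else:
        t = t // 4
    for t in z:
        z = t // t
    width = set()
    for length in size:
        if t >= size <= t:
            width.add((z - size) // (length % z))
    z = size
    z = print(z // 5)
    if t == size:
        t = width % 5
    else:
        handle(width)
    handle(10)
    size = size - size
    record(width)
    return size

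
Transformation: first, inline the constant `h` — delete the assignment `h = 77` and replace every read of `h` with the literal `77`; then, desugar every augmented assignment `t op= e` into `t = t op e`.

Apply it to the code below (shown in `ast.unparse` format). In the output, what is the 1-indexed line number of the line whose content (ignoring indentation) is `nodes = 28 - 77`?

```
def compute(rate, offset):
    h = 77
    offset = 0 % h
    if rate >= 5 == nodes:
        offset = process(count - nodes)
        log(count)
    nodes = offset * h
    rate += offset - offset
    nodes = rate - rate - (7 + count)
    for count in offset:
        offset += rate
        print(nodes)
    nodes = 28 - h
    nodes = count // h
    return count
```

12

Transformed code:
def compute(rate, offset):
    offset = 0 % 77
    if rate >= 5 == nodes:
        offset = process(count - nodes)
        log(count)
    nodes = offset * 77
    rate = rate + (offset - offset)
    nodes = rate - rate - (7 + count)
    for count in offset:
        offset = offset + rate
        print(nodes)
    nodes = 28 - 77
    nodes = count // 77
    return count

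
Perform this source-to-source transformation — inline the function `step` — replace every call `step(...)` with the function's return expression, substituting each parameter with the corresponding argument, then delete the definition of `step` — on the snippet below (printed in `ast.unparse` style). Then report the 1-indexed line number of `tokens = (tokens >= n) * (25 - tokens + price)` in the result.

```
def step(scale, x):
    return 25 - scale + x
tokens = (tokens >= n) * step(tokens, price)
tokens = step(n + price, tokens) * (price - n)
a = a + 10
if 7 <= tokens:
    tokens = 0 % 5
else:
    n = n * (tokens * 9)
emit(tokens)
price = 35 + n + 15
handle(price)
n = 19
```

Transformed code:
tokens = (tokens >= n) * (25 - tokens + price)
tokens = (25 - (n + price) + tokens) * (price - n)
a = a + 10
if 7 <= tokens:
    tokens = 0 % 5
else:
    n = n * (tokens * 9)
emit(tokens)
price = 35 + n + 15
handle(price)
n = 19

1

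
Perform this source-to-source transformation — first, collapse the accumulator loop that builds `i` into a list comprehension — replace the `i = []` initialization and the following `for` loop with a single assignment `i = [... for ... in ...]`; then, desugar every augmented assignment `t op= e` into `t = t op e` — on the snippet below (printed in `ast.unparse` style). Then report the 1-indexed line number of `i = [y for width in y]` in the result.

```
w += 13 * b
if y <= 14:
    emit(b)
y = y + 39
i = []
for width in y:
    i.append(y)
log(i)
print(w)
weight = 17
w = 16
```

Transformed code:
w = w + 13 * b
if y <= 14:
    emit(b)
y = y + 39
i = [y for width in y]
log(i)
print(w)
weight = 17
w = 16

5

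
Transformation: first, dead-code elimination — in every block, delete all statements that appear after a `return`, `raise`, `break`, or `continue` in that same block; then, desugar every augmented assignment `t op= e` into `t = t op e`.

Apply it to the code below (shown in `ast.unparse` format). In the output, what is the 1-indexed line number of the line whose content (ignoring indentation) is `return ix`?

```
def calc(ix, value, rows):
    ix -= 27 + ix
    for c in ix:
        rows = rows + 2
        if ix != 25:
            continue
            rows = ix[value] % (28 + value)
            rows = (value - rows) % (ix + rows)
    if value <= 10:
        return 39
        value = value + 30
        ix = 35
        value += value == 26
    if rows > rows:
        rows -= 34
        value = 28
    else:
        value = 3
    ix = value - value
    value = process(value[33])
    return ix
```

16

Transformed code:
def calc(ix, value, rows):
    ix = ix - (27 + ix)
    for c in ix:
        rows = rows + 2
        if ix != 25:
            continue
    if value <= 10:
        return 39
    if rows > rows:
        rows = rows - 34
        value = 28
    else:
        value = 3
    ix = value - value
    value = process(value[33])
    return ix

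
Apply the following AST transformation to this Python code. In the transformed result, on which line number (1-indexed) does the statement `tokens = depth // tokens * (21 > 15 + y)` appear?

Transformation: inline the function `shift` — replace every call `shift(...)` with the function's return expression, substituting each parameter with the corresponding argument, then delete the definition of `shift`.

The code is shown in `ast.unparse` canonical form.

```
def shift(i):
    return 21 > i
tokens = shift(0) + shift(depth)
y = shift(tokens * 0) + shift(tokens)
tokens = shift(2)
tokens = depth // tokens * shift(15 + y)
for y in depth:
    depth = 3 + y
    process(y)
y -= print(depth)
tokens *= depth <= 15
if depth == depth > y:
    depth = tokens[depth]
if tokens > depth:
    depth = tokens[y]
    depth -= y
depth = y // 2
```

4

Transformed code:
tokens = (21 > 0) + (21 > depth)
y = (21 > tokens * 0) + (21 > tokens)
tokens = 21 > 2
tokens = depth // tokens * (21 > 15 + y)
for y in depth:
    depth = 3 + y
    process(y)
y -= print(depth)
tokens *= depth <= 15
if depth == depth > y:
    depth = tokens[depth]
if tokens > depth:
    depth = tokens[y]
    depth -= y
depth = y // 2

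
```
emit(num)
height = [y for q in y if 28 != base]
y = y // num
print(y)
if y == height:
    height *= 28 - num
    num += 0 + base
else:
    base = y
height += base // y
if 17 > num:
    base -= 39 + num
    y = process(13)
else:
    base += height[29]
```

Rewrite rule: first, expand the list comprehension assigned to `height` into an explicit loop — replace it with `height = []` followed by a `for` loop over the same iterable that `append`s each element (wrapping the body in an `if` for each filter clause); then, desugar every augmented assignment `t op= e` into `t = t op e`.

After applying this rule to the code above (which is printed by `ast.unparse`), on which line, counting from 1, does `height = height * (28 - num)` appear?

Transformed code:
emit(num)
height = []
for q in y:
    if 28 != base:
        height.append(y)
y = y // num
print(y)
if y == height:
    height = height * (28 - num)
    num = num + (0 + base)
else:
    base = y
height = height + base // y
if 17 > num:
    base = base - (39 + num)
    y = process(13)
else:
    base = base + height[29]

9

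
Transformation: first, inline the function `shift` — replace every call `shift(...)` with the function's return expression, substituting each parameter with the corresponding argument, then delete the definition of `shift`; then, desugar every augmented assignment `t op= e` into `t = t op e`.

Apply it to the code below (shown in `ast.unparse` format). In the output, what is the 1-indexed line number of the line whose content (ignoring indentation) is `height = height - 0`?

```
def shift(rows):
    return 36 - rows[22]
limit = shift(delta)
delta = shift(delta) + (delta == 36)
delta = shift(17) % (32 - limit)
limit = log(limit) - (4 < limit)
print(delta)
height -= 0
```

Transformed code:
limit = 36 - delta[22]
delta = 36 - delta[22] + (delta == 36)
delta = (36 - 17[22]) % (32 - limit)
limit = log(limit) - (4 < limit)
print(delta)
height = height - 0

6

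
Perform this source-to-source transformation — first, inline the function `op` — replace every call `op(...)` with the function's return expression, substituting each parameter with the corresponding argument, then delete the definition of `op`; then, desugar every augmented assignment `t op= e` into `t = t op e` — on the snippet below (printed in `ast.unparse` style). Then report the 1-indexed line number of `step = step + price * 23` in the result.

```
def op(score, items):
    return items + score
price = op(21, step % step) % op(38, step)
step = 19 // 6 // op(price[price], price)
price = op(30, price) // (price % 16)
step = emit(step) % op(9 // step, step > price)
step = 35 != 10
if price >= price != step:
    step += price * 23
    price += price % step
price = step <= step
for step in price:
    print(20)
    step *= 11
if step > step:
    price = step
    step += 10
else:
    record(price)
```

7

Transformed code:
price = (step % step + 21) % (step + 38)
step = 19 // 6 // (price + price[price])
price = (price + 30) // (price % 16)
step = emit(step) % ((step > price) + 9 // step)
step = 35 != 10
if price >= price != step:
    step = step + price * 23
    price = price + price % step
price = step <= step
for step in price:
    print(20)
    step = step * 11
if step > step:
    price = step
    step = step + 10
else:
    record(price)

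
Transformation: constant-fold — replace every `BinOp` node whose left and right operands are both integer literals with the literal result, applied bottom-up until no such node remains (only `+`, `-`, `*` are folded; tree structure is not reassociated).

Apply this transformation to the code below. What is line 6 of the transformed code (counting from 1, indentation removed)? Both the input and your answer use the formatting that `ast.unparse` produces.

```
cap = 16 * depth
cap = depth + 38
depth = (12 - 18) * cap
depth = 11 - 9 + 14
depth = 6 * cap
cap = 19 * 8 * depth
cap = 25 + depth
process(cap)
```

cap = 152 * depth

Transformed code:
cap = 16 * depth
cap = depth + 38
depth = -6 * cap
depth = 16
depth = 6 * cap
cap = 152 * depth
cap = 25 + depth
process(cap)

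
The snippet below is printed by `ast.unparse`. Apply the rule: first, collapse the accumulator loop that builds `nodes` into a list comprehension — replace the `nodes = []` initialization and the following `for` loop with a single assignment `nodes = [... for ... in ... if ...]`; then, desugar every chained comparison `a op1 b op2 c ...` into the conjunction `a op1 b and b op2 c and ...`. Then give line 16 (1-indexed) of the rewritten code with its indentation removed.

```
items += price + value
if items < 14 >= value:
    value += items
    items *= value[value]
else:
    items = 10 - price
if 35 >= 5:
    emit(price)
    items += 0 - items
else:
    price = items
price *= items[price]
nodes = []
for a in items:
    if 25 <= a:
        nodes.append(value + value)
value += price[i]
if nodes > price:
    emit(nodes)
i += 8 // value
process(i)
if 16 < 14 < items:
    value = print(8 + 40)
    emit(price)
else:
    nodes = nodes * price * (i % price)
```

Transformed code:
items += price + value
if items < 14 and 14 >= value:
    value += items
    items *= value[value]
else:
    items = 10 - price
if 35 >= 5:
    emit(price)
    items += 0 - items
else:
    price = items
price *= items[price]
nodes = [value + value for a in items if 25 <= a]
value += price[i]
if nodes > price:
    emit(nodes)
i += 8 // value
process(i)
if 16 < 14 and 14 < items:
    value = print(8 + 40)
    emit(price)
else:
    nodes = nodes * price * (i % price)

emit(nodes)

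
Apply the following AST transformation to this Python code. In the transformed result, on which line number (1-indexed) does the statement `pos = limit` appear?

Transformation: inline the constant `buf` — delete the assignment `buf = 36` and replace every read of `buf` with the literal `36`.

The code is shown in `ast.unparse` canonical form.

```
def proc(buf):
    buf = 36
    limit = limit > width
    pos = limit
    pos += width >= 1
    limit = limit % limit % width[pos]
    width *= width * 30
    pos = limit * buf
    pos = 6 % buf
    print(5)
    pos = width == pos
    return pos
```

3

Transformed code:
def proc(buf):
    limit = limit > width
    pos = limit
    pos += width >= 1
    limit = limit % limit % width[pos]
    width *= width * 30
    pos = limit * 36
    pos = 6 % 36
    print(5)
    pos = width == pos
    return pos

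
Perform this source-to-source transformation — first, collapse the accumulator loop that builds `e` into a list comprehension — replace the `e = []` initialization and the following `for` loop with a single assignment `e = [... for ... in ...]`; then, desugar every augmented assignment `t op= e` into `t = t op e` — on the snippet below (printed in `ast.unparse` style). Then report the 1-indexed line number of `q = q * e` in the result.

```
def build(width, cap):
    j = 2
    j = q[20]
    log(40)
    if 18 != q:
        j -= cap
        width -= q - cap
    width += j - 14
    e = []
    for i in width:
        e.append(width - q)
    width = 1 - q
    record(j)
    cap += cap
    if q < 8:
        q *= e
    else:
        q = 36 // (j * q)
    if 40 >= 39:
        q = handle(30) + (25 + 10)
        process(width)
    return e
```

Transformed code:
def build(width, cap):
    j = 2
    j = q[20]
    log(40)
    if 18 != q:
        j = j - cap
        width = width - (q - cap)
    width = width + (j - 14)
    e = [width - q for i in width]
    width = 1 - q
    record(j)
    cap = cap + cap
    if q < 8:
        q = q * e
    else:
        q = 36 // (j * q)
    if 40 >= 39:
        q = handle(30) + (25 + 10)
        process(width)
    return e

14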